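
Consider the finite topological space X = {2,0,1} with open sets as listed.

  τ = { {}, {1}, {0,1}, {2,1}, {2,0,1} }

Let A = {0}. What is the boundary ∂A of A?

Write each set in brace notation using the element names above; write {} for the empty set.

U open, U⊆A: {}. int(A) = ⋃ = {}
X∖A={2,1}, int(X∖A)={2,1}, hence cl(A)={0}
∂A: remove int from cl → {0}

{0}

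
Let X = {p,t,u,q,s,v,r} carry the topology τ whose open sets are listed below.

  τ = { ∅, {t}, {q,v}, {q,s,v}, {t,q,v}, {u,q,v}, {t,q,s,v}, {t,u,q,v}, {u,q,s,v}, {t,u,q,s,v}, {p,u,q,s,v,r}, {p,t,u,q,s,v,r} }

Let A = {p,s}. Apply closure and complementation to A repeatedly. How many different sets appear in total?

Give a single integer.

complement {t,u,q,v,r}; its interior {t,u,q,v}; cl(A) = X∖{t,u,q,v} = {p,s,r}
With k = closure, c = complement:
  1. A     = {p,s}
  2. kA    = {p,s,r}
  3. cA    = {t,u,q,v,r}
  4. ckA   = {t,u,q,v}
  5. kcA   = {p,t,u,q,s,v,r}
  6. ckcA  = ∅
k, c of each give nothing new

6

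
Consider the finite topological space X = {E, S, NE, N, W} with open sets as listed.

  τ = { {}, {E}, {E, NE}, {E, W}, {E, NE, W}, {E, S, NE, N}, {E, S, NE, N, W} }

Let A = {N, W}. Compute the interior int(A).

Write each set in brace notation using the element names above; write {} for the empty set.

opens ⊆ A: {}; union → int = {}

{}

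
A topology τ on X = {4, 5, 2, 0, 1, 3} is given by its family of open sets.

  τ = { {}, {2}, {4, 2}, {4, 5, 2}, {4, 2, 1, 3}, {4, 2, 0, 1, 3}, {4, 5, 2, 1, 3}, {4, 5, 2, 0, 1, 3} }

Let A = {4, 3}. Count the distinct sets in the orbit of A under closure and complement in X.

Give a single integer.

6

complement {5, 2, 0, 1}; its interior {2}; cl(A) = X∖{2} = {4, 5, 0, 1, 3}
With k = closure, c = complement:
  1. A     = {4, 3}
  2. kA    = {4, 5, 0, 1, 3}
  3. cA    = {5, 2, 0, 1}
  4. ckA   = {2}
  5. kcA   = {4, 5, 2, 0, 1, 3}
  6. ckcA  = {}
k, c of each give nothing new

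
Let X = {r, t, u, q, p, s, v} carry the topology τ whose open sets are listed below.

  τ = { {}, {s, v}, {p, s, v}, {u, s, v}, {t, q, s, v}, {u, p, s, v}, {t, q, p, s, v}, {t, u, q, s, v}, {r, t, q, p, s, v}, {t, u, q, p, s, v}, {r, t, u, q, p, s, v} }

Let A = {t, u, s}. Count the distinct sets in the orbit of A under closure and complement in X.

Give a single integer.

cl via duality: int({r, q, p, v}) = {}, so X∖{} = {r, t, u, q, p, s, v}
Write k for closure, c for complement:
  1. A     = {t, u, s}
  2. kA    = {r, t, u, q, p, s, v}
  3. cA    = {r, q, p, v}
  4. ckA   = {}
applying k or c yields no new set

4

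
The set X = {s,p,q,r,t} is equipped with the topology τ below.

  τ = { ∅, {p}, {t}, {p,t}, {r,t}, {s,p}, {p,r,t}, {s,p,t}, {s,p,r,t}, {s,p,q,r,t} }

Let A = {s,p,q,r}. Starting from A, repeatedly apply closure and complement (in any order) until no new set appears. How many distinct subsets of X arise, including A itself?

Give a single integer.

X∖A={t}, int(X∖A)={t}, hence cl(A)={s,p,q,r}
Orbit (k=closure, c=complement):
  1. A     = {s,p,q,r}
  2. cA    = {t}
  3. kcA   = {q,r,t}
  4. ckcA  = {s,p}
  5. kckcA = {s,p,q}
  6. ckckcA = {r,t}
(closed under both — stop)

6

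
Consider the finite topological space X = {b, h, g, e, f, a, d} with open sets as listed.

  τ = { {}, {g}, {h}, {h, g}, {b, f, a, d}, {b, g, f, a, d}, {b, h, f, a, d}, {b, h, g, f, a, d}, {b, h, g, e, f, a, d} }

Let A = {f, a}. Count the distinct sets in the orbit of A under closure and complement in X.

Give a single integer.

closure: X∖int(X∖A) = X∖{h, g} = {b, e, f, a, d}
Let k=closure and c=complement:
  1. A     = {f, a}
  2. kA    = {b, e, f, a, d}
  3. cA    = {b, h, g, e, d}
  4. ckA   = {h, g}
  5. kcA   = {b, h, g, e, f, a, d}
  6. kckA  = {h, g, e}
  7. ckcA  = {}
  8. ckckA = {b, f, a, d}
— saturated at 8

8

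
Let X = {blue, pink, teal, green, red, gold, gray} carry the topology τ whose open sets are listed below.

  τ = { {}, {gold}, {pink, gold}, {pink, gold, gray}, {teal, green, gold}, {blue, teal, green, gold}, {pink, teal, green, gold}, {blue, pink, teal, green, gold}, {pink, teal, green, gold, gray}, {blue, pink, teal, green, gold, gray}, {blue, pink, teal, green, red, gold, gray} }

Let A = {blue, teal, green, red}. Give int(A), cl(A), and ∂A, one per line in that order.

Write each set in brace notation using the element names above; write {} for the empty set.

interior: largest open inside A is {} (from {})
cl via duality: int({pink, gold, gray}) = {pink, gold, gray}, so X∖{pink, gold, gray} = {blue, teal, green, red}
cl∖int = {blue, teal, green, red}

int(A) = {}
cl(A)  = {blue, teal, green, red}
∂A     = {blue, teal, green, red}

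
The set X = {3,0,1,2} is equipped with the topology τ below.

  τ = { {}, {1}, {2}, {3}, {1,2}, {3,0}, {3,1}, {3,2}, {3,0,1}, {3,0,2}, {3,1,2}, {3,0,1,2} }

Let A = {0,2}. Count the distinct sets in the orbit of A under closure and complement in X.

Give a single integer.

closure: X∖int(X∖A) = X∖{3,1} = {0,2}
Let k=closure and c=complement:
  1. A     = {0,2}
  2. cA    = {3,1}
  3. kcA   = {3,0,1}
  4. ckcA  = {2}
— saturated at 4

4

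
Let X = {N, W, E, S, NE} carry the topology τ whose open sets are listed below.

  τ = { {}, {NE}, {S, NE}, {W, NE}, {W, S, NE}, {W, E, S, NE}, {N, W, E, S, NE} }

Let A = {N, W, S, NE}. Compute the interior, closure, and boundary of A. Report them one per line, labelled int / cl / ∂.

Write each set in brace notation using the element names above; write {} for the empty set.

opens ⊆ A: {}, {NE}, {S, NE}, {W, NE}, {W, S, NE}; union → int = {W, S, NE}
complement {E}; its interior {}; cl(A) = X∖{} = {N, W, E, S, NE}
boundary = {N, W, E, S, NE} ∖ {W, S, NE} = {N, E}

int(A) = {W, S, NE}
cl(A)  = {N, W, E, S, NE}
∂A     = {N, E}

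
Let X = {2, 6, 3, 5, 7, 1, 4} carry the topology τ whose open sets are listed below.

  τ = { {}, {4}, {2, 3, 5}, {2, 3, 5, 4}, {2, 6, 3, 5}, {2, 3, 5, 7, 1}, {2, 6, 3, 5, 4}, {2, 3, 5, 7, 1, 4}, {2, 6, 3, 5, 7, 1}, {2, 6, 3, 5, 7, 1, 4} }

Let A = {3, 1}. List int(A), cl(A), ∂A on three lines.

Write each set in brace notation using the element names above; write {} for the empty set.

int(A) = {}
cl(A)  = {2, 6, 3, 5, 7, 1}
∂A     = {2, 6, 3, 5, 7, 1}

open subsets of A: {}; so int(A) = {}
closure: X∖int(X∖A) = X∖{4} = {2, 6, 3, 5, 7, 1}
∂A = {2, 6, 3, 5, 7, 1} minus {} = {2, 6, 3, 5, 7, 1}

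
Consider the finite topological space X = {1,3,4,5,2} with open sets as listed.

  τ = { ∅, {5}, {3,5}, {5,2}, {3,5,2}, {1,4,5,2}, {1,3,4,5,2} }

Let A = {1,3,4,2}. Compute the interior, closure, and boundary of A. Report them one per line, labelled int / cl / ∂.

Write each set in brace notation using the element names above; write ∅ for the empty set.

int(A) = ∅
cl(A)  = {1,3,4,2}
∂A     = {1,3,4,2}

open subsets of A: ∅; so int(A) = ∅
closure: X∖int(X∖A) = X∖{5} = {1,3,4,2}
∂A = {1,3,4,2} minus ∅ = {1,3,4,2}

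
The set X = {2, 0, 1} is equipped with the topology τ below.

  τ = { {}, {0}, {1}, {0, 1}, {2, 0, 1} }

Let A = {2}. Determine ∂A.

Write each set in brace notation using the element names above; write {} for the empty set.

open subsets of A: {}; so int(A) = {}
closure: X∖int(X∖A) = X∖{0, 1} = {2}
∂A = {2} minus {} = {2}

{2}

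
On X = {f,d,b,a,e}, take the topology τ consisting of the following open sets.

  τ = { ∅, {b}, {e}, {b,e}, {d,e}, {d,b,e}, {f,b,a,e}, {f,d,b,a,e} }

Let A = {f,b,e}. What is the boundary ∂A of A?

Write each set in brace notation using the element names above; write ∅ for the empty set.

{f,d,a}

U open, U⊆A: ∅, {e}, {b}, {b,e}. int(A) = ⋃ = {b,e}
X∖A={d,a}, int(X∖A)=∅, hence cl(A)={f,d,b,a,e}
∂A: remove int from cl → {f,d,a}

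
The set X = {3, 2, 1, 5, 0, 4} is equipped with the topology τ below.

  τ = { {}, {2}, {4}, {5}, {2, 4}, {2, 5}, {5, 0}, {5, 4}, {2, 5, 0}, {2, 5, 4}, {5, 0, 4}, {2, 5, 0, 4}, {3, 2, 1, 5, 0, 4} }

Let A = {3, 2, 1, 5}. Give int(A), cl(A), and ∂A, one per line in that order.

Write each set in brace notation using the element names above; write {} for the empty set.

U open, U⊆A: {}, {2}, {5}, {2, 5}. int(A) = ⋃ = {2, 5}
X∖A={0, 4}, int(X∖A)={4}, hence cl(A)={3, 2, 1, 5, 0}
∂A: remove int from cl → {3, 1, 0}

int(A) = {2, 5}
cl(A)  = {3, 2, 1, 5, 0}
∂A     = {3, 1, 0}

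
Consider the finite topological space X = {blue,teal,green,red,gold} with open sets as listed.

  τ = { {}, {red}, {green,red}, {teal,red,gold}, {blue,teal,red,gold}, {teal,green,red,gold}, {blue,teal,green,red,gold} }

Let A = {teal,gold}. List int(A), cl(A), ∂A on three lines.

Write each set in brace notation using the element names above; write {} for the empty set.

open subsets of A: {}; so int(A) = {}
closure: X∖int(X∖A) = X∖{green,red} = {blue,teal,gold}
∂A = {blue,teal,gold} minus {} = {blue,teal,gold}

int(A) = {}
cl(A)  = {blue,teal,gold}
∂A     = {blue,teal,gold}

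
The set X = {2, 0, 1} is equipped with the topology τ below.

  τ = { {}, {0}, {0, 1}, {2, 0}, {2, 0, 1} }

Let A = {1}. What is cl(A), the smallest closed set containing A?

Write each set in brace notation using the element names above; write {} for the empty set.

X∖A={2, 0}, int(X∖A)={2, 0}, hence cl(A)={1}

{1}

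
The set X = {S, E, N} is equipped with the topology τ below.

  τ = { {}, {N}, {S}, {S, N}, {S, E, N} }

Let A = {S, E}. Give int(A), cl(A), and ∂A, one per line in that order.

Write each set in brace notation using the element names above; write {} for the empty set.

opens ⊆ A: {}, {S}; union → int = {S}
complement {N}; its interior {N}; cl(A) = X∖{N} = {S, E}
boundary = {S, E} ∖ {S} = {E}

int(A) = {S}
cl(A)  = {S, E}
∂A     = {E}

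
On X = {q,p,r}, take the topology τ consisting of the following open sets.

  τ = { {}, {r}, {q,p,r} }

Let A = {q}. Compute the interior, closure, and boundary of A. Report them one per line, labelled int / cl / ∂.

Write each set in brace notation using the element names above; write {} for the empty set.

int(A) = {}
cl(A)  = {q,p}
∂A     = {q,p}

interior: largest open inside A is {} (from {})
cl via duality: int({p,r}) = {r}, so X∖{r} = {q,p}
cl∖int = {q,p}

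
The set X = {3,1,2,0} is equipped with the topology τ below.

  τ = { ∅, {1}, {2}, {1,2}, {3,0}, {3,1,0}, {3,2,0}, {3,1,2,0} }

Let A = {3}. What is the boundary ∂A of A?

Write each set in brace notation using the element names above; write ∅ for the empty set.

U open, U⊆A: ∅. int(A) = ⋃ = ∅
X∖A={1,2,0}, int(X∖A)={1,2}, hence cl(A)={3,0}
∂A: remove int from cl → {3,0}

{3,0}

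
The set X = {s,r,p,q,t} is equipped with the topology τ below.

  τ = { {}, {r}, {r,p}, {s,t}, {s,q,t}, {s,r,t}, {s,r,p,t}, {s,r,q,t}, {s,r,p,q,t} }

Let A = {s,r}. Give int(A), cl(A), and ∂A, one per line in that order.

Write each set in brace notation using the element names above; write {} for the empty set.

opens ⊆ A: {}, {r}; union → int = {r}
complement {p,q,t}; its interior {}; cl(A) = X∖{} = {s,r,p,q,t}
boundary = {s,r,p,q,t} ∖ {r} = {s,p,q,t}

int(A) = {r}
cl(A)  = {s,r,p,q,t}
∂A     = {s,p,q,t}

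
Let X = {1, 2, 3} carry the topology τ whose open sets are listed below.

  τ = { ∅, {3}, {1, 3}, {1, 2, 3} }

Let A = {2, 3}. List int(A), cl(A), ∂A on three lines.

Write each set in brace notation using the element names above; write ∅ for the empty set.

opens ⊆ A: ∅, {3}; union → int = {3}
complement {1}; its interior ∅; cl(A) = X∖∅ = {1, 2, 3}
boundary = {1, 2, 3} ∖ {3} = {1, 2}

int(A) = {3}
cl(A)  = {1, 2, 3}
∂A     = {1, 2}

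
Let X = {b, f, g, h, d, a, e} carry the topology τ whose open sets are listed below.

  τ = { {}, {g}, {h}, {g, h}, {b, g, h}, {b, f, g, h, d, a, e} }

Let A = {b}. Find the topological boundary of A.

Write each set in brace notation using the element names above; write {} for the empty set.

{b, f, d, a, e}

U open, U⊆A: {}. int(A) = ⋃ = {}
X∖A={f, g, h, d, a, e}, int(X∖A)={g, h}, hence cl(A)={b, f, d, a, e}
∂A: remove int from cl → {b, f, d, a, e}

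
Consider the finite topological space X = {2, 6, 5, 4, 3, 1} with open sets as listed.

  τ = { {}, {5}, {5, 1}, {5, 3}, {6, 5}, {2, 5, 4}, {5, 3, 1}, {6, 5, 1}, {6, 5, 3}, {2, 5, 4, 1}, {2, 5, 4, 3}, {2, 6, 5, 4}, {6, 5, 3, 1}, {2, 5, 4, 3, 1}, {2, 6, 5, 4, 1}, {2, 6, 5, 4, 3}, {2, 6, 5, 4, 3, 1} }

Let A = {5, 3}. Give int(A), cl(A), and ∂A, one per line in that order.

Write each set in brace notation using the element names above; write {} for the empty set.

int(A) = {5, 3}
cl(A)  = {2, 6, 5, 4, 3, 1}
∂A     = {2, 6, 4, 1}

open subsets of A: {}, {5}, {5, 3}; so int(A) = {5, 3}
closure: X∖int(X∖A) = X∖{} = {2, 6, 5, 4, 3, 1}
∂A = {2, 6, 5, 4, 3, 1} minus {5, 3} = {2, 6, 4, 1}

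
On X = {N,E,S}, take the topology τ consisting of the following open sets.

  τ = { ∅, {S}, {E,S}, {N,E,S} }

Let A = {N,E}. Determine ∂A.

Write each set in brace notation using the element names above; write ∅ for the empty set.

{N,E}

open subsets of A: ∅; so int(A) = ∅
closure: X∖int(X∖A) = X∖{S} = {N,E}
∂A = {N,E} minus ∅ = {N,E}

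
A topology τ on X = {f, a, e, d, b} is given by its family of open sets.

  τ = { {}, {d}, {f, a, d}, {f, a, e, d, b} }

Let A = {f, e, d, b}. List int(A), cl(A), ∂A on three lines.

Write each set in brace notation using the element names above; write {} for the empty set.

int(A) = {d}
cl(A)  = {f, a, e, d, b}
∂A     = {f, a, e, b}

interior: largest open inside A is {d} (from {}, {d})
cl via duality: int({a}) = {}, so X∖{} = {f, a, e, d, b}
cl∖int = {f, a, e, b}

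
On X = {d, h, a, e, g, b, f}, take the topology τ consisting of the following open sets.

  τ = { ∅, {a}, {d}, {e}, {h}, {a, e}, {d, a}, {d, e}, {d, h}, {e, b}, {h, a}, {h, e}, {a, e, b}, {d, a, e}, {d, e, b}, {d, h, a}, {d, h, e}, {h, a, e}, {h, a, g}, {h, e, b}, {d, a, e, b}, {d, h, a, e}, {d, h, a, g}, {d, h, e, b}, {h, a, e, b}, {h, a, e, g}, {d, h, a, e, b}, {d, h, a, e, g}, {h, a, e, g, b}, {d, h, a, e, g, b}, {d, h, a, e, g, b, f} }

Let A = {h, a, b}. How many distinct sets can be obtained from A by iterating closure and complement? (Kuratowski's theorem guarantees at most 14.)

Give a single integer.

X∖A={d, e, g, f}, int(X∖A)={d, e}, hence cl(A)={h, a, g, b, f}
Orbit (k=closure, c=complement):
  1. A     = {h, a, b}
  2. kA    = {h, a, g, b, f}
  3. cA    = {d, e, g, f}
  4. ckA   = {d, e}
  5. kcA   = {d, e, g, b, f}
  6. kckA  = {d, e, b, f}
  7. ckcA  = {h, a}
  8. ckckA = {h, a, g}
  9. kckcA = {h, a, g, f}
  10. ckckcA = {d, e, b}
(closed under both — stop)

10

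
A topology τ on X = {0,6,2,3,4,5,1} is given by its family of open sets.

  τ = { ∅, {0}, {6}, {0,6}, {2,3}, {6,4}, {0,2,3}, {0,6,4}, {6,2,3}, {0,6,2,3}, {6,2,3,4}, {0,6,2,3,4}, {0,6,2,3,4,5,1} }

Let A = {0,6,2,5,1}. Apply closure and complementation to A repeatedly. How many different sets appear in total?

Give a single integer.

X∖A={3,4}, int(X∖A)=∅, hence cl(A)={0,6,2,3,4,5,1}
Orbit (k=closure, c=complement):
  1. A     = {0,6,2,5,1}
  2. kA    = {0,6,2,3,4,5,1}
  3. cA    = {3,4}
  4. ckA   = ∅
  5. kcA   = {2,3,4,5,1}
  6. ckcA  = {0,6}
  7. kckcA = {0,6,4,5,1}
  8. ckckcA = {2,3}
  9. kckckcA = {2,3,5,1}
  10. ckckckcA = {0,6,4}
(closed under both — stop)

10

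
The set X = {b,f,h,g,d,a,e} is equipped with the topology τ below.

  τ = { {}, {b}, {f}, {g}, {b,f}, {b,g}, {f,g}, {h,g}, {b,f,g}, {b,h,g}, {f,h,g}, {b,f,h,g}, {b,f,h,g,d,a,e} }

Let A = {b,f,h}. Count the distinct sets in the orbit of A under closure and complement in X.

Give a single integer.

cl via duality: int({g,d,a,e}) = {g}, so X∖{g} = {b,f,h,d,a,e}
Write k for closure, c for complement:
  1. A     = {b,f,h}
  2. kA    = {b,f,h,d,a,e}
  3. cA    = {g,d,a,e}
  4. ckA   = {g}
  5. kcA   = {h,g,d,a,e}
  6. ckcA  = {b,f}
  7. kckcA = {b,f,d,a,e}
  8. ckckcA = {h,g}
applying k or c yields no new set

8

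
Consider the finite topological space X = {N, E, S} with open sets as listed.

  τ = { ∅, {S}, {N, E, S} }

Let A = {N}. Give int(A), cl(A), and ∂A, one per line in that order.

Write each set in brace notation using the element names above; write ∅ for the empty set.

int(A) = ∅
cl(A)  = {N, E}
∂A     = {N, E}

interior: largest open inside A is ∅ (from ∅)
cl via duality: int({E, S}) = {S}, so X∖{S} = {N, E}
cl∖int = {N, E}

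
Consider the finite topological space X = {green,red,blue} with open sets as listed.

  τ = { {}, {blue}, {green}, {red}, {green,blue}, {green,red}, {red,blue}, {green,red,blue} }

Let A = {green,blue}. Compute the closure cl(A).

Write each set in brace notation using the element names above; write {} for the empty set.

complement {red}; its interior {red}; cl(A) = X∖{red} = {green,blue}

{green,blue}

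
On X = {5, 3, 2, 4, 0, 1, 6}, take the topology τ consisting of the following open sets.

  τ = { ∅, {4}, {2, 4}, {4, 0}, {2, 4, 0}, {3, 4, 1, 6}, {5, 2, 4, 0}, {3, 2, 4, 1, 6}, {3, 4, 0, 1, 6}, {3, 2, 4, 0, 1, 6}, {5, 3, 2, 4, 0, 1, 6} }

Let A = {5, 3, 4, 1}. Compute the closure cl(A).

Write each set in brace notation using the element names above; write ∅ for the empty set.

{5, 3, 2, 4, 0, 1, 6}

complement {2, 0, 6}; its interior ∅; cl(A) = X∖∅ = {5, 3, 2, 4, 0, 1, 6}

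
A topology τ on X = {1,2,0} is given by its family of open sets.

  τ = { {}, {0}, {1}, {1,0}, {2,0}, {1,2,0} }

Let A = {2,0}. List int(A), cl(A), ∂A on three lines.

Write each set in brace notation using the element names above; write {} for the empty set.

int(A) = {2,0}
cl(A)  = {2,0}
∂A     = {}

opens ⊆ A: {}, {0}, {2,0}; union → int = {2,0}
complement {1}; its interior {1}; cl(A) = X∖{1} = {2,0}
boundary = {2,0} ∖ {2,0} = {}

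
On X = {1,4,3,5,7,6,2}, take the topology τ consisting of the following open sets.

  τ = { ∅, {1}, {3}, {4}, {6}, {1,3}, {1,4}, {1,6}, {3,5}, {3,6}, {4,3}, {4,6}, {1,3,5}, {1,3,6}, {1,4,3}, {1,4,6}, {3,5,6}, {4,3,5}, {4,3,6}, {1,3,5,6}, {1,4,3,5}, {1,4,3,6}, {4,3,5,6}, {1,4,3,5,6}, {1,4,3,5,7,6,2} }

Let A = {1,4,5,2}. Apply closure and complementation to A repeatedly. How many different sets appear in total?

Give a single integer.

cl via duality: int({3,7,6}) = {3,6}, so X∖{3,6} = {1,4,5,7,2}
Write k for closure, c for complement:
  1. A     = {1,4,5,2}
  2. kA    = {1,4,5,7,2}
  3. cA    = {3,7,6}
  4. ckA   = {3,6}
  5. kcA   = {3,5,7,6,2}
  6. ckcA  = {1,4}
  7. kckcA = {1,4,7,2}
  8. ckckcA = {3,5,6}
applying k or c yields no new set

8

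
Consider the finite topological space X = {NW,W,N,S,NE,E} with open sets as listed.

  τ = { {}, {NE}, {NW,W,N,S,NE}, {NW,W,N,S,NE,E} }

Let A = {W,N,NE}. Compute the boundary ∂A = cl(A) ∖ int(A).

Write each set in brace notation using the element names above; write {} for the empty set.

opens ⊆ A: {}, {NE}; union → int = {NE}
complement {NW,S,E}; its interior {}; cl(A) = X∖{} = {NW,W,N,S,NE,E}
boundary = {NW,W,N,S,NE,E} ∖ {NE} = {NW,W,N,S,E}

{NW,W,N,S,E}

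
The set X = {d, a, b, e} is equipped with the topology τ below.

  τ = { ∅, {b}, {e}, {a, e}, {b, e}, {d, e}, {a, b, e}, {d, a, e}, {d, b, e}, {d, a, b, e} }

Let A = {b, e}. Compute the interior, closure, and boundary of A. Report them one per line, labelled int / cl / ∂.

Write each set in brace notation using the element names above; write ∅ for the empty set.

int(A) = {b, e}
cl(A)  = {d, a, b, e}
∂A     = {d, a}

U open, U⊆A: ∅, {e}, {b}, {b, e}. int(A) = ⋃ = {b, e}
X∖A={d, a}, int(X∖A)=∅, hence cl(A)={d, a, b, e}
∂A: remove int from cl → {d, a}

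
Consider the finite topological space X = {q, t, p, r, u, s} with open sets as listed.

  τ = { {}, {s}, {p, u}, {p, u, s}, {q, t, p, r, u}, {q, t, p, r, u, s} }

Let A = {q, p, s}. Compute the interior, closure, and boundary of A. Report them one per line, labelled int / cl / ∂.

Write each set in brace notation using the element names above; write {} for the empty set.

open subsets of A: {}, {s}; so int(A) = {s}
closure: X∖int(X∖A) = X∖{} = {q, t, p, r, u, s}
∂A = {q, t, p, r, u, s} minus {s} = {q, t, p, r, u}

int(A) = {s}
cl(A)  = {q, t, p, r, u, s}
∂A     = {q, t, p, r, u}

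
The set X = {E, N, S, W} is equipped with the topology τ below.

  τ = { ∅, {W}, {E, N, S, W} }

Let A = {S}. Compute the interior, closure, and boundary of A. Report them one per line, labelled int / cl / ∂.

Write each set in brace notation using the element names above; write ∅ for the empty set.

int(A) = ∅
cl(A)  = {E, N, S}
∂A     = {E, N, S}

open subsets of A: ∅; so int(A) = ∅
closure: X∖int(X∖A) = X∖{W} = {E, N, S}
∂A = {E, N, S} minus ∅ = {E, N, S}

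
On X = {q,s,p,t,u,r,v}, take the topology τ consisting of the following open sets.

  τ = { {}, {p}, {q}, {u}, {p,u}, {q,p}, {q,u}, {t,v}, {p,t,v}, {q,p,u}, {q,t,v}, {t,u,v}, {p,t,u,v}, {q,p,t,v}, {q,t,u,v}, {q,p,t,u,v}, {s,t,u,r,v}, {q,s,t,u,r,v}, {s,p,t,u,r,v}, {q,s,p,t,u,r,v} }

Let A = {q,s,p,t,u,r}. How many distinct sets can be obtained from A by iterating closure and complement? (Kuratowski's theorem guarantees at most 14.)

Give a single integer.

8

closure: X∖int(X∖A) = X∖{} = {q,s,p,t,u,r,v}
Let k=closure and c=complement:
  1. A     = {q,s,p,t,u,r}
  2. kA    = {q,s,p,t,u,r,v}
  3. cA    = {v}
  4. ckA   = {}
  5. kcA   = {s,t,r,v}
  6. ckcA  = {q,p,u}
  7. kckcA = {q,s,p,u,r}
  8. ckckcA = {t,v}
— saturated at 8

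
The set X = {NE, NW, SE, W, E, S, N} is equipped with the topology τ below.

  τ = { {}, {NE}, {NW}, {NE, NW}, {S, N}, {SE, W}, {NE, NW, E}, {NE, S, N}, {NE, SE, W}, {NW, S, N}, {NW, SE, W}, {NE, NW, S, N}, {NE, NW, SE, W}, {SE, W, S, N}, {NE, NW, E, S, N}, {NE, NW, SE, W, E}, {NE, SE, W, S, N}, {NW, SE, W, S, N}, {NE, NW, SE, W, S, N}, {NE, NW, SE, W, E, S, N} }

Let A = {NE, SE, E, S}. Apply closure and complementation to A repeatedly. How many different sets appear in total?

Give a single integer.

10

cl via duality: int({NW, W, N}) = {NW}, so X∖{NW} = {NE, SE, W, E, S, N}
Write k for closure, c for complement:
  1. A     = {NE, SE, E, S}
  2. kA    = {NE, SE, W, E, S, N}
  3. cA    = {NW, W, N}
  4. ckA   = {NW}
  5. kcA   = {NW, SE, W, E, S, N}
  6. kckA  = {NW, E}
  7. ckcA  = {NE}
  8. ckckA = {NE, SE, W, S, N}
  9. kckcA = {NE, E}
  10. ckckcA = {NW, SE, W, S, N}
applying k or c yields no new set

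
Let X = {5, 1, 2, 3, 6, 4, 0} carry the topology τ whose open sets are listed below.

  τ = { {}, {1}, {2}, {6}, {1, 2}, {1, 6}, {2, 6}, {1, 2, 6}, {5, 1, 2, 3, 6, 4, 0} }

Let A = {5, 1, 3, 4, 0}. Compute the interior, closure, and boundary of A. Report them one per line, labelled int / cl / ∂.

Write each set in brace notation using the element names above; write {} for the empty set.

int(A) = {1}
cl(A)  = {5, 1, 3, 4, 0}
∂A     = {5, 3, 4, 0}

opens ⊆ A: {}, {1}; union → int = {1}
complement {2, 6}; its interior {2, 6}; cl(A) = X∖{2, 6} = {5, 1, 3, 4, 0}
boundary = {5, 1, 3, 4, 0} ∖ {1} = {5, 3, 4, 0}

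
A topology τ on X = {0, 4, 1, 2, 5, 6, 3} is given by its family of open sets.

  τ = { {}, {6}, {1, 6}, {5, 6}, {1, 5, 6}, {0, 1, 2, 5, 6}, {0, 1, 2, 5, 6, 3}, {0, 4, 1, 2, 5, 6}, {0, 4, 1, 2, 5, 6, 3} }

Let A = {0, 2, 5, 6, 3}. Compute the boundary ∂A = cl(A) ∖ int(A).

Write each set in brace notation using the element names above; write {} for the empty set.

open subsets of A: {}, {6}, {5, 6}; so int(A) = {5, 6}
closure: X∖int(X∖A) = X∖{} = {0, 4, 1, 2, 5, 6, 3}
∂A = {0, 4, 1, 2, 5, 6, 3} minus {5, 6} = {0, 4, 1, 2, 3}

{0, 4, 1, 2, 3}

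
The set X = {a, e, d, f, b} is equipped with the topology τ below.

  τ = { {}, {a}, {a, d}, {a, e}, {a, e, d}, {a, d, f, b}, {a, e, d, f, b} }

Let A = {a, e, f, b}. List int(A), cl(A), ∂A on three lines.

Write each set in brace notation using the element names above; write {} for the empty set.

int(A) = {a, e}
cl(A)  = {a, e, d, f, b}
∂A     = {d, f, b}

U open, U⊆A: {}, {a}, {a, e}. int(A) = ⋃ = {a, e}
X∖A={d}, int(X∖A)={}, hence cl(A)={a, e, d, f, b}
∂A: remove int from cl → {d, f, b}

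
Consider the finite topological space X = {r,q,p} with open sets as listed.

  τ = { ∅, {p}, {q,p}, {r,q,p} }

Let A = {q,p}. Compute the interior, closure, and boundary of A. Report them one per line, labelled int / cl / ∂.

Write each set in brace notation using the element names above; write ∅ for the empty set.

open subsets of A: ∅, {p}, {q,p}; so int(A) = {q,p}
closure: X∖int(X∖A) = X∖∅ = {r,q,p}
∂A = {r,q,p} minus {q,p} = {r}

int(A) = {q,p}
cl(A)  = {r,q,p}
∂A     = {r}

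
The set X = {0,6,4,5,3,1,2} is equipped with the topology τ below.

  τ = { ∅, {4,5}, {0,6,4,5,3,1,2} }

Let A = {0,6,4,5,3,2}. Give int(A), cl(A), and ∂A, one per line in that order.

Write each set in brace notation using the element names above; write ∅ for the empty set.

int(A) = {4,5}
cl(A)  = {0,6,4,5,3,1,2}
∂A     = {0,6,3,1,2}

U open, U⊆A: ∅, {4,5}. int(A) = ⋃ = {4,5}
X∖A={1}, int(X∖A)=∅, hence cl(A)={0,6,4,5,3,1,2}
∂A: remove int from cl → {0,6,3,1,2}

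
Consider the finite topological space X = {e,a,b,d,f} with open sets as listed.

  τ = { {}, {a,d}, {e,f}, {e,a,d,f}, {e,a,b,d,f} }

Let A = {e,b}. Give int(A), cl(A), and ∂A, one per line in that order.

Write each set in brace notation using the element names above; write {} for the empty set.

int(A) = {}
cl(A)  = {e,b,f}
∂A     = {e,b,f}

open subsets of A: {}; so int(A) = {}
closure: X∖int(X∖A) = X∖{a,d} = {e,b,f}
∂A = {e,b,f} minus {} = {e,b,f}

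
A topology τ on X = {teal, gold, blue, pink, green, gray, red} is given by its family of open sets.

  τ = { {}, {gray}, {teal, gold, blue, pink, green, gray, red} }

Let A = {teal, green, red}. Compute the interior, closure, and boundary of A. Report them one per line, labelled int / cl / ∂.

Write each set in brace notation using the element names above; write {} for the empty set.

int(A) = {}
cl(A)  = {teal, gold, blue, pink, green, red}
∂A     = {teal, gold, blue, pink, green, red}

interior: largest open inside A is {} (from {})
cl via duality: int({gold, blue, pink, gray}) = {gray}, so X∖{gray} = {teal, gold, blue, pink, green, red}
cl∖int = {teal, gold, blue, pink, green, red}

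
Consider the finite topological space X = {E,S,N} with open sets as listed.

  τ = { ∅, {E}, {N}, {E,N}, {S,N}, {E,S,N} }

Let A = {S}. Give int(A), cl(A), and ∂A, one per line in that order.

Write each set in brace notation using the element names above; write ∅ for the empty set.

U open, U⊆A: ∅. int(A) = ⋃ = ∅
X∖A={E,N}, int(X∖A)={E,N}, hence cl(A)={S}
∂A: remove int from cl → {S}

int(A) = ∅
cl(A)  = {S}
∂A     = {S}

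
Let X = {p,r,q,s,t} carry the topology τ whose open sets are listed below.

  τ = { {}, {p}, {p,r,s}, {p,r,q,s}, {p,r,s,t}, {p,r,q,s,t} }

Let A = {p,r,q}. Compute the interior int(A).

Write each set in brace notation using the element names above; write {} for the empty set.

open subsets of A: {}, {p}; so int(A) = {p}

{p}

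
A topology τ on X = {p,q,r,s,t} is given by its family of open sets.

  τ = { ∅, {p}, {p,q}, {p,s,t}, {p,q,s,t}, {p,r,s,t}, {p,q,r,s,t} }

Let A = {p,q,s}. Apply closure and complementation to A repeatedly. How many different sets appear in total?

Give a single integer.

X∖A={r,t}, int(X∖A)=∅, hence cl(A)={p,q,r,s,t}
Orbit (k=closure, c=complement):
  1. A     = {p,q,s}
  2. kA    = {p,q,r,s,t}
  3. cA    = {r,t}
  4. ckA   = ∅
  5. kcA   = {r,s,t}
  6. ckcA  = {p,q}
(closed under both — stop)

6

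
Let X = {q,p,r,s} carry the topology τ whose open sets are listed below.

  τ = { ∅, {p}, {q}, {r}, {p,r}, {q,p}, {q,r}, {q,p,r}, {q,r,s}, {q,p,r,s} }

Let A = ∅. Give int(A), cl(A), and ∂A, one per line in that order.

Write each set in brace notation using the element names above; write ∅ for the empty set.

U open, U⊆A: ∅. int(A) = ⋃ = ∅
X∖A={q,p,r,s}, int(X∖A)={q,p,r,s}, hence cl(A)=∅
∂A: remove int from cl → ∅

int(A) = ∅
cl(A)  = ∅
∂A     = ∅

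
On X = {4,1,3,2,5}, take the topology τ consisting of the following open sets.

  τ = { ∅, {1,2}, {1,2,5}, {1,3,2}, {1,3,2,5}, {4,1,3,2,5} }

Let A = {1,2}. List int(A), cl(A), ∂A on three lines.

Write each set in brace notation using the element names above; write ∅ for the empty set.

opens ⊆ A: ∅, {1,2}; union → int = {1,2}
complement {4,3,5}; its interior ∅; cl(A) = X∖∅ = {4,1,3,2,5}
boundary = {4,1,3,2,5} ∖ {1,2} = {4,3,5}

int(A) = {1,2}
cl(A)  = {4,1,3,2,5}
∂A     = {4,3,5}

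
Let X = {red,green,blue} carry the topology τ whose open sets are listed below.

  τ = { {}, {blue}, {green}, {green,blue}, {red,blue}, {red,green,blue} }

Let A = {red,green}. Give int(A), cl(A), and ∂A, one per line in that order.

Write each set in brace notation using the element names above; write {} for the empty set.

int(A) = {green}
cl(A)  = {red,green}
∂A     = {red}

open subsets of A: {}, {green}; so int(A) = {green}
closure: X∖int(X∖A) = X∖{blue} = {red,green}
∂A = {red,green} minus {green} = {red}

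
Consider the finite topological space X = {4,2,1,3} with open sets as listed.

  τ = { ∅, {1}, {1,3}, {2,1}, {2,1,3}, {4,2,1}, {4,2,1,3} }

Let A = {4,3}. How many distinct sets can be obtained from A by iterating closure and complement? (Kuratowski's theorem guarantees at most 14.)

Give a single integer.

cl via duality: int({2,1}) = {2,1}, so X∖{2,1} = {4,3}
Write k for closure, c for complement:
  1. A     = {4,3}
  2. cA    = {2,1}
  3. kcA   = {4,2,1,3}
  4. ckcA  = ∅
applying k or c yields no new set

4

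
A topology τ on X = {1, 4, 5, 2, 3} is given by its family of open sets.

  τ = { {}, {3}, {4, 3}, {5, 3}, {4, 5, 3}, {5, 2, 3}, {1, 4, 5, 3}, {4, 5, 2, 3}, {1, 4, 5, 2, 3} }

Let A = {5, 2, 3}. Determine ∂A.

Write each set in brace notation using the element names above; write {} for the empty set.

open subsets of A: {}, {3}, {5, 3}, {5, 2, 3}; so int(A) = {5, 2, 3}
closure: X∖int(X∖A) = X∖{} = {1, 4, 5, 2, 3}
∂A = {1, 4, 5, 2, 3} minus {5, 2, 3} = {1, 4}

{1, 4}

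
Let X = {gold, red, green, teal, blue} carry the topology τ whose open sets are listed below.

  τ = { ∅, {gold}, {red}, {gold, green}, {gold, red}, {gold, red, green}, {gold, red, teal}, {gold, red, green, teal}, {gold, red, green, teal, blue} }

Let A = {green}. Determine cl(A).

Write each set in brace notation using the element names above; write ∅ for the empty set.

X∖A={gold, red, teal, blue}, int(X∖A)={gold, red, teal}, hence cl(A)={green, blue}

{green, blue}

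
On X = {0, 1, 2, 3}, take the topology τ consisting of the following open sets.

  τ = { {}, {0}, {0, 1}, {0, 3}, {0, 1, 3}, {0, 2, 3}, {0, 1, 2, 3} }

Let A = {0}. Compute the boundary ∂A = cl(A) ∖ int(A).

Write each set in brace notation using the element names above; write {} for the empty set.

{1, 2, 3}

U open, U⊆A: {}, {0}. int(A) = ⋃ = {0}
X∖A={1, 2, 3}, int(X∖A)={}, hence cl(A)={0, 1, 2, 3}
∂A: remove int from cl → {1, 2, 3}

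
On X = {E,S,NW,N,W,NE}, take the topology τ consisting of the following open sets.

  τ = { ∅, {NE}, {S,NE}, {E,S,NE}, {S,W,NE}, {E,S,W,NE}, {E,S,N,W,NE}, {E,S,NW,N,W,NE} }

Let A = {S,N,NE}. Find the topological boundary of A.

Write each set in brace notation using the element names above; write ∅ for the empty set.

{E,NW,N,W}

U open, U⊆A: ∅, {NE}, {S,NE}. int(A) = ⋃ = {S,NE}
X∖A={E,NW,W}, int(X∖A)=∅, hence cl(A)={E,S,NW,N,W,NE}
∂A: remove int from cl → {E,NW,N,W}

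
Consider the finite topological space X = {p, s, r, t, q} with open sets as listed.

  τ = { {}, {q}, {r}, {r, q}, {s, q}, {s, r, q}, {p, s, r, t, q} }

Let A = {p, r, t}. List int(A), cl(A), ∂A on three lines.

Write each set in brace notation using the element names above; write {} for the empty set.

interior: largest open inside A is {r} (from {}, {r})
cl via duality: int({s, q}) = {s, q}, so X∖{s, q} = {p, r, t}
cl∖int = {p, t}

int(A) = {r}
cl(A)  = {p, r, t}
∂A     = {p, t}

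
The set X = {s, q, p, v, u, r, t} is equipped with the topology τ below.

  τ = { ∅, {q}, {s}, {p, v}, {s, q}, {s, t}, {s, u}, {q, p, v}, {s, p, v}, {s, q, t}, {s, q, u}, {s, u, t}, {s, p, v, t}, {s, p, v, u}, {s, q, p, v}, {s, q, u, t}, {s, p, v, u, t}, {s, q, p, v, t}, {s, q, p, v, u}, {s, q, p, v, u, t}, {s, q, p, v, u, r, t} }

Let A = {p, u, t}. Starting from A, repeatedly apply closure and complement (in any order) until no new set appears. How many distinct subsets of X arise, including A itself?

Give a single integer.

10

X∖A={s, q, v, r}, int(X∖A)={s, q}, hence cl(A)={p, v, u, r, t}
Orbit (k=closure, c=complement):
  1. A     = {p, u, t}
  2. kA    = {p, v, u, r, t}
  3. cA    = {s, q, v, r}
  4. ckA   = {s, q}
  5. kcA   = {s, q, p, v, u, r, t}
  6. kckA  = {s, q, u, r, t}
  7. ckcA  = ∅
  8. ckckA = {p, v}
  9. kckckA = {p, v, r}
  10. ckckckA = {s, q, u, t}
(closed under both — stop)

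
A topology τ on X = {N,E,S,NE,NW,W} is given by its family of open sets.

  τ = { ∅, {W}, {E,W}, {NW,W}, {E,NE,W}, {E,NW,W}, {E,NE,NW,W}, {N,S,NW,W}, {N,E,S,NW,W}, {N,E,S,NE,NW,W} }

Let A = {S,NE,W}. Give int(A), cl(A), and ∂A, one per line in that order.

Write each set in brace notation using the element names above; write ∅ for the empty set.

interior: largest open inside A is {W} (from ∅, {W})
cl via duality: int({N,E,NW}) = ∅, so X∖∅ = {N,E,S,NE,NW,W}
cl∖int = {N,E,S,NE,NW}

int(A) = {W}
cl(A)  = {N,E,S,NE,NW,W}
∂A     = {N,E,S,NE,NW}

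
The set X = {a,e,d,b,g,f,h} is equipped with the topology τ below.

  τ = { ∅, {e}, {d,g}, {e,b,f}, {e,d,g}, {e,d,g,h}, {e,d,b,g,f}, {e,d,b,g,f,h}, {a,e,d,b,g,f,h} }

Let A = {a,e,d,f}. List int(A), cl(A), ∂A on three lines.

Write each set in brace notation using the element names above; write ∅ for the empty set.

U open, U⊆A: ∅, {e}. int(A) = ⋃ = {e}
X∖A={b,g,h}, int(X∖A)=∅, hence cl(A)={a,e,d,b,g,f,h}
∂A: remove int from cl → {a,d,b,g,f,h}

int(A) = {e}
cl(A)  = {a,e,d,b,g,f,h}
∂A     = {a,d,b,g,f,h}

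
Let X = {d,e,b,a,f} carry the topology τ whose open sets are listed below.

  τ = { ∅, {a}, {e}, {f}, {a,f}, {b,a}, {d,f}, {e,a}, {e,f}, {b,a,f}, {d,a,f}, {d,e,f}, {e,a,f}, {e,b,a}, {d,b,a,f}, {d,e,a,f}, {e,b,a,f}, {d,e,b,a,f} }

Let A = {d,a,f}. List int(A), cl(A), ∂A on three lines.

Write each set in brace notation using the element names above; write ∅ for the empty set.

opens ⊆ A: ∅, {f}, {a}, {a,f}, {d,f}, {d,a,f}; union → int = {d,a,f}
complement {e,b}; its interior {e}; cl(A) = X∖{e} = {d,b,a,f}
boundary = {d,b,a,f} ∖ {d,a,f} = {b}

int(A) = {d,a,f}
cl(A)  = {d,b,a,f}
∂A     = {b}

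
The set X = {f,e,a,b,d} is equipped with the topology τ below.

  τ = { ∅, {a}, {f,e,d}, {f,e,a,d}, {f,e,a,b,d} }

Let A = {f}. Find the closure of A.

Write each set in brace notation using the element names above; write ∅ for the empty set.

closure: X∖int(X∖A) = X∖{a} = {f,e,b,d}

{f,e,b,d}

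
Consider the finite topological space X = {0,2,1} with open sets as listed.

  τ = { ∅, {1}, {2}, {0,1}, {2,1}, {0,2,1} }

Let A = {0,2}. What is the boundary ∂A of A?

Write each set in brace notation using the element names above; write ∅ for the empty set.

{0}

opens ⊆ A: ∅, {2}; union → int = {2}
complement {1}; its interior {1}; cl(A) = X∖{1} = {0,2}
boundary = {0,2} ∖ {2} = {0}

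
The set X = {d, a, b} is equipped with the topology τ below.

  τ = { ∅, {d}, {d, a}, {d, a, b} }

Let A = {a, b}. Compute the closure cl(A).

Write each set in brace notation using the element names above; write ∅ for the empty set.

cl via duality: int({d}) = {d}, so X∖{d} = {a, b}

{a, b}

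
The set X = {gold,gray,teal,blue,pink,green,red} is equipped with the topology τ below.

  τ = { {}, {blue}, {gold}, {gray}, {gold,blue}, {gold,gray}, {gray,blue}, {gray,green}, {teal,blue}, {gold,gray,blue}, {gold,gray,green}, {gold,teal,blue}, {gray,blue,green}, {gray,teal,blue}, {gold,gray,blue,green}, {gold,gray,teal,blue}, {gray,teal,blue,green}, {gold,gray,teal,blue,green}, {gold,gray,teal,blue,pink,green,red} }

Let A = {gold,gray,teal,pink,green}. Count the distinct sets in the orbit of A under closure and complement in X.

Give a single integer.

X∖A={blue,red}, int(X∖A)={blue}, hence cl(A)={gold,gray,teal,pink,green,red}
Orbit (k=closure, c=complement):
  1. A     = {gold,gray,teal,pink,green}
  2. kA    = {gold,gray,teal,pink,green,red}
  3. cA    = {blue,red}
  4. ckA   = {blue}
  5. kcA   = {teal,blue,pink,red}
  6. ckcA  = {gold,gray,green}
  7. kckcA = {gold,gray,pink,green,red}
  8. ckckcA = {teal,blue}
(closed under both — stop)

8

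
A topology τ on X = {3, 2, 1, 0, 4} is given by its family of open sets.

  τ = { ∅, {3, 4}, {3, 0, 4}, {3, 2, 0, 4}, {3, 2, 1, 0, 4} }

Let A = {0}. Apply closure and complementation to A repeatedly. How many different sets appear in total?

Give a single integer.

closure: X∖int(X∖A) = X∖{3, 4} = {2, 1, 0}
Let k=closure and c=complement:
  1. A     = {0}
  2. kA    = {2, 1, 0}
  3. cA    = {3, 2, 1, 4}
  4. ckA   = {3, 4}
  5. kcA   = {3, 2, 1, 0, 4}
  6. ckcA  = ∅
— saturated at 6

6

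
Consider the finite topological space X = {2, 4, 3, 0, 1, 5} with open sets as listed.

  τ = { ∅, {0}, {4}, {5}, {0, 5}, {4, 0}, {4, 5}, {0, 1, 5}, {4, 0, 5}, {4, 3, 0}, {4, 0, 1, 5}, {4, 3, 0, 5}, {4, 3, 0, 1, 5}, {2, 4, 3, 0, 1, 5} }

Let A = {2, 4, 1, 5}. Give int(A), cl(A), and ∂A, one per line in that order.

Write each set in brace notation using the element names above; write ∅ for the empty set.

int(A) = {4, 5}
cl(A)  = {2, 4, 3, 1, 5}
∂A     = {2, 3, 1}

U open, U⊆A: ∅, {4}, {5}, {4, 5}. int(A) = ⋃ = {4, 5}
X∖A={3, 0}, int(X∖A)={0}, hence cl(A)={2, 4, 3, 1, 5}
∂A: remove int from cl → {2, 3, 1}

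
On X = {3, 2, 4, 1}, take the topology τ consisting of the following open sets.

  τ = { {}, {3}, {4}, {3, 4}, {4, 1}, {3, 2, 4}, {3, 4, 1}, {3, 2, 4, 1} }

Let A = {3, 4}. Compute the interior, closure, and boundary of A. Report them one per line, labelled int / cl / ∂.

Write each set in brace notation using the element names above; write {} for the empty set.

int(A) = {3, 4}
cl(A)  = {3, 2, 4, 1}
∂A     = {2, 1}

open subsets of A: {}, {4}, {3}, {3, 4}; so int(A) = {3, 4}
closure: X∖int(X∖A) = X∖{} = {3, 2, 4, 1}
∂A = {3, 2, 4, 1} minus {3, 4} = {2, 1}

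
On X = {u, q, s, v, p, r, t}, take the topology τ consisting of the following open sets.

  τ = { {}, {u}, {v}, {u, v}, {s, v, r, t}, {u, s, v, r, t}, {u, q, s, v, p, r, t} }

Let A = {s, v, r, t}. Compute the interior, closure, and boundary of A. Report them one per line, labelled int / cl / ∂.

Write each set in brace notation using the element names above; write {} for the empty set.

int(A) = {s, v, r, t}
cl(A)  = {q, s, v, p, r, t}
∂A     = {q, p}

U open, U⊆A: {}, {v}, {s, v, r, t}. int(A) = ⋃ = {s, v, r, t}
X∖A={u, q, p}, int(X∖A)={u}, hence cl(A)={q, s, v, p, r, t}
∂A: remove int from cl → {q, p}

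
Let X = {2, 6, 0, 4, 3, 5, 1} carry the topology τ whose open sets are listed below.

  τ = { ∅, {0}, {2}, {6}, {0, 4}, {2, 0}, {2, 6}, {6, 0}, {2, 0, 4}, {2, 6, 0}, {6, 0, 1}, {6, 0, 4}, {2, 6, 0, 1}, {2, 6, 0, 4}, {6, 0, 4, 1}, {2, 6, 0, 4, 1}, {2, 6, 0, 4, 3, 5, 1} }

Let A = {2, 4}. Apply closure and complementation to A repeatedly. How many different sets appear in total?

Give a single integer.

8

closure: X∖int(X∖A) = X∖{6, 0, 1} = {2, 4, 3, 5}
Let k=closure and c=complement:
  1. A     = {2, 4}
  2. kA    = {2, 4, 3, 5}
  3. cA    = {6, 0, 3, 5, 1}
  4. ckA   = {6, 0, 1}
  5. kcA   = {6, 0, 4, 3, 5, 1}
  6. ckcA  = {2}
  7. kckcA = {2, 3, 5}
  8. ckckcA = {6, 0, 4, 1}
— saturated at 8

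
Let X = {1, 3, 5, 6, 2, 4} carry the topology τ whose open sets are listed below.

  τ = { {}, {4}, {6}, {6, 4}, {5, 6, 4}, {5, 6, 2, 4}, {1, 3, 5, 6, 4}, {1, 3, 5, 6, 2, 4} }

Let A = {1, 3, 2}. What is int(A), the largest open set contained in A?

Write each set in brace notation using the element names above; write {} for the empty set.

open subsets of A: {}; so int(A) = {}

{}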